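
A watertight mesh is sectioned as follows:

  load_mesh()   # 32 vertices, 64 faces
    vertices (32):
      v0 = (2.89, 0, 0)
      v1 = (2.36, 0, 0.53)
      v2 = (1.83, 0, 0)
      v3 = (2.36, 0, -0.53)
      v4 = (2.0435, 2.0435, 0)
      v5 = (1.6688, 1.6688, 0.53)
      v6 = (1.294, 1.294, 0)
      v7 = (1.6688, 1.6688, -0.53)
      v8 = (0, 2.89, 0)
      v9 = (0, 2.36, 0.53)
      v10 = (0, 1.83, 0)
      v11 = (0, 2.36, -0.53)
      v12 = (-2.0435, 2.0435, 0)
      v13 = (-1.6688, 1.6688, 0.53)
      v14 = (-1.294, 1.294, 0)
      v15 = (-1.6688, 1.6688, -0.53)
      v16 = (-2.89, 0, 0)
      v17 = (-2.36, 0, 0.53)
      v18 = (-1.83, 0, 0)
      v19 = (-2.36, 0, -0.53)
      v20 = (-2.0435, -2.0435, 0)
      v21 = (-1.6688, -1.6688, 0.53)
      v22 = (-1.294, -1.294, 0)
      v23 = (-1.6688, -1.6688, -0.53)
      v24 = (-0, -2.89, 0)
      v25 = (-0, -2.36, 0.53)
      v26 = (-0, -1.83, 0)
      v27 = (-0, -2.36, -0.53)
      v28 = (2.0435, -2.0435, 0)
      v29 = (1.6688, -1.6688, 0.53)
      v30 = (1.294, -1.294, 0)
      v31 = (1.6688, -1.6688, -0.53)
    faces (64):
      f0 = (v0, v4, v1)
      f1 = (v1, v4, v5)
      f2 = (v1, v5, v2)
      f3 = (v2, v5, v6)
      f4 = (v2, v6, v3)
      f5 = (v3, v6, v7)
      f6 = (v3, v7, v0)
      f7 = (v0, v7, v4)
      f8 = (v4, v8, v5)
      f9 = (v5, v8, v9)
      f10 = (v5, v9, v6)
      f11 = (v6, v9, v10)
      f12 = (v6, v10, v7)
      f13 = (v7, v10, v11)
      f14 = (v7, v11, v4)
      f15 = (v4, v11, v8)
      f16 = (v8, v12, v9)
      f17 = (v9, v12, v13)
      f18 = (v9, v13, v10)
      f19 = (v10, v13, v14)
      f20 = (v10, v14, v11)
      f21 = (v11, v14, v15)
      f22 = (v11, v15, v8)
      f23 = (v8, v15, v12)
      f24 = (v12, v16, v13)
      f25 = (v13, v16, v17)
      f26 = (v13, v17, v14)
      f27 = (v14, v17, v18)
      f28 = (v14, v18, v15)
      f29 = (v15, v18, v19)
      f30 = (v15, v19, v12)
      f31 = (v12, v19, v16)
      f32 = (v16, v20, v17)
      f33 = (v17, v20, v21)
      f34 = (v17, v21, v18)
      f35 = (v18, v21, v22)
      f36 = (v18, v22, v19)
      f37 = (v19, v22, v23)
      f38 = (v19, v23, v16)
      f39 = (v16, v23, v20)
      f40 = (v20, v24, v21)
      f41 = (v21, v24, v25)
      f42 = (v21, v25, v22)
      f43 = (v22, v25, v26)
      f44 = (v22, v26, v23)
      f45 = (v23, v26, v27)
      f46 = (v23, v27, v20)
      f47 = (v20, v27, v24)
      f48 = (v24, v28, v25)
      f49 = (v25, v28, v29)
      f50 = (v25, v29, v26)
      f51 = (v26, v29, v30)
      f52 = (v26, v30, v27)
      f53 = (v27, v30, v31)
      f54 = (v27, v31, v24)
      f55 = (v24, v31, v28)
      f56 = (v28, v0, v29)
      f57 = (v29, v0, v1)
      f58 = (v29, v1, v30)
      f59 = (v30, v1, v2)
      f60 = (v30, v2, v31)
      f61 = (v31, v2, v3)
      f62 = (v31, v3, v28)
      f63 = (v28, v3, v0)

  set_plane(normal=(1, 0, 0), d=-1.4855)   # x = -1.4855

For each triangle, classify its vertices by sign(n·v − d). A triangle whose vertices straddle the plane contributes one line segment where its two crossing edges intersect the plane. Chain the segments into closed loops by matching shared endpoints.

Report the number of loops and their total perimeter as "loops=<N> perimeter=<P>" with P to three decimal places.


loops=2 perimeter=7.295

Straddling triangles (20 of 64):
  (v8,v12,v9) [+-+] → (-1.4855, 2.27465, 0)–(-1.4855, 2.12992, 0.144722)  len=0.2047
  (v9,v12,v13) [+--] → (-1.4855, 2.12992, 0.144722)–(-1.4855, 1.74472, 0.53)  len=0.5448
  (v9,v13,v10) [+-+] → (-1.4855, 1.74472, 0.53)–(-1.4855, 1.68651, 0.471785)  len=0.0823
  (v10,v13,v14) [+-+] → (-1.4855, 1.68651, 0.471785)–(-1.4855, 1.4855, 0.270798)  len=0.2843
  (v11,v14,v15) [++-] → (-1.4855, 1.4855, -0.270798)–(-1.4855, 1.74472, -0.53)  len=0.3666
  (v11,v15,v8) [+-+] → (-1.4855, 1.74472, -0.53)–(-1.4855, 1.80294, -0.471785)  len=0.0823
  (v8,v15,v12) [+--] → (-1.4855, 1.80294, -0.471785)–(-1.4855, 2.27465, 0)  len=0.6672
  (v13,v17,v14) [--+] → (-1.4855, 1.06154, 0.0952111)–(-1.4855, 1.4855, 0.270798)  len=0.4589
  (v14,v17,v18) [+--] → (-1.4855, 1.06154, 0.0952111)–(-1.4855, 0.831685, 0)  len=0.2488
  (v14,v18,v15) [+--] → (-1.4855, 0.831685, 0)–(-1.4855, 1.4855, -0.270798)  len=0.7077
  (v18,v21,v22) [--+] → (-1.4855, -1.4855, 0.270798)–(-1.4855, -0.831685, 0)  len=0.7077
  (v18,v22,v19) [-+-] → (-1.4855, -0.831685, 0)–(-1.4855, -1.06154, -0.0952111)  len=0.2488
  (v19,v22,v23) [-+-] → (-1.4855, -1.06154, -0.0952111)–(-1.4855, -1.4855, -0.270798)  len=0.4589
  (v20,v24,v21) [-+-] → (-1.4855, -2.27465, 0)–(-1.4855, -1.80294, 0.471785)  len=0.6672
  (v21,v24,v25) [-++] → (-1.4855, -1.80294, 0.471785)–(-1.4855, -1.74472, 0.53)  len=0.0823
  (v21,v25,v22) [-++] → (-1.4855, -1.74472, 0.53)–(-1.4855, -1.4855, 0.270798)  len=0.3666
  (v22,v26,v23) [++-] → (-1.4855, -1.68651, -0.471785)–(-1.4855, -1.4855, -0.270798)  len=0.2843
  (v23,v26,v27) [-++] → (-1.4855, -1.68651, -0.471785)–(-1.4855, -1.74472, -0.53)  len=0.0823
  (v23,v27,v20) [-+-] → (-1.4855, -1.74472, -0.53)–(-1.4855, -2.12992, -0.144722)  len=0.5448
  (v20,v27,v24) [-++] → (-1.4855, -2.12992, -0.144722)–(-1.4855, -2.27465, 0)  len=0.2047

Chained into 2 loop(s):
  loop 1: 10 segments, perimeter = 3.6475
  loop 2: 10 segments, perimeter = 3.6475
Total perimeter = 7.295


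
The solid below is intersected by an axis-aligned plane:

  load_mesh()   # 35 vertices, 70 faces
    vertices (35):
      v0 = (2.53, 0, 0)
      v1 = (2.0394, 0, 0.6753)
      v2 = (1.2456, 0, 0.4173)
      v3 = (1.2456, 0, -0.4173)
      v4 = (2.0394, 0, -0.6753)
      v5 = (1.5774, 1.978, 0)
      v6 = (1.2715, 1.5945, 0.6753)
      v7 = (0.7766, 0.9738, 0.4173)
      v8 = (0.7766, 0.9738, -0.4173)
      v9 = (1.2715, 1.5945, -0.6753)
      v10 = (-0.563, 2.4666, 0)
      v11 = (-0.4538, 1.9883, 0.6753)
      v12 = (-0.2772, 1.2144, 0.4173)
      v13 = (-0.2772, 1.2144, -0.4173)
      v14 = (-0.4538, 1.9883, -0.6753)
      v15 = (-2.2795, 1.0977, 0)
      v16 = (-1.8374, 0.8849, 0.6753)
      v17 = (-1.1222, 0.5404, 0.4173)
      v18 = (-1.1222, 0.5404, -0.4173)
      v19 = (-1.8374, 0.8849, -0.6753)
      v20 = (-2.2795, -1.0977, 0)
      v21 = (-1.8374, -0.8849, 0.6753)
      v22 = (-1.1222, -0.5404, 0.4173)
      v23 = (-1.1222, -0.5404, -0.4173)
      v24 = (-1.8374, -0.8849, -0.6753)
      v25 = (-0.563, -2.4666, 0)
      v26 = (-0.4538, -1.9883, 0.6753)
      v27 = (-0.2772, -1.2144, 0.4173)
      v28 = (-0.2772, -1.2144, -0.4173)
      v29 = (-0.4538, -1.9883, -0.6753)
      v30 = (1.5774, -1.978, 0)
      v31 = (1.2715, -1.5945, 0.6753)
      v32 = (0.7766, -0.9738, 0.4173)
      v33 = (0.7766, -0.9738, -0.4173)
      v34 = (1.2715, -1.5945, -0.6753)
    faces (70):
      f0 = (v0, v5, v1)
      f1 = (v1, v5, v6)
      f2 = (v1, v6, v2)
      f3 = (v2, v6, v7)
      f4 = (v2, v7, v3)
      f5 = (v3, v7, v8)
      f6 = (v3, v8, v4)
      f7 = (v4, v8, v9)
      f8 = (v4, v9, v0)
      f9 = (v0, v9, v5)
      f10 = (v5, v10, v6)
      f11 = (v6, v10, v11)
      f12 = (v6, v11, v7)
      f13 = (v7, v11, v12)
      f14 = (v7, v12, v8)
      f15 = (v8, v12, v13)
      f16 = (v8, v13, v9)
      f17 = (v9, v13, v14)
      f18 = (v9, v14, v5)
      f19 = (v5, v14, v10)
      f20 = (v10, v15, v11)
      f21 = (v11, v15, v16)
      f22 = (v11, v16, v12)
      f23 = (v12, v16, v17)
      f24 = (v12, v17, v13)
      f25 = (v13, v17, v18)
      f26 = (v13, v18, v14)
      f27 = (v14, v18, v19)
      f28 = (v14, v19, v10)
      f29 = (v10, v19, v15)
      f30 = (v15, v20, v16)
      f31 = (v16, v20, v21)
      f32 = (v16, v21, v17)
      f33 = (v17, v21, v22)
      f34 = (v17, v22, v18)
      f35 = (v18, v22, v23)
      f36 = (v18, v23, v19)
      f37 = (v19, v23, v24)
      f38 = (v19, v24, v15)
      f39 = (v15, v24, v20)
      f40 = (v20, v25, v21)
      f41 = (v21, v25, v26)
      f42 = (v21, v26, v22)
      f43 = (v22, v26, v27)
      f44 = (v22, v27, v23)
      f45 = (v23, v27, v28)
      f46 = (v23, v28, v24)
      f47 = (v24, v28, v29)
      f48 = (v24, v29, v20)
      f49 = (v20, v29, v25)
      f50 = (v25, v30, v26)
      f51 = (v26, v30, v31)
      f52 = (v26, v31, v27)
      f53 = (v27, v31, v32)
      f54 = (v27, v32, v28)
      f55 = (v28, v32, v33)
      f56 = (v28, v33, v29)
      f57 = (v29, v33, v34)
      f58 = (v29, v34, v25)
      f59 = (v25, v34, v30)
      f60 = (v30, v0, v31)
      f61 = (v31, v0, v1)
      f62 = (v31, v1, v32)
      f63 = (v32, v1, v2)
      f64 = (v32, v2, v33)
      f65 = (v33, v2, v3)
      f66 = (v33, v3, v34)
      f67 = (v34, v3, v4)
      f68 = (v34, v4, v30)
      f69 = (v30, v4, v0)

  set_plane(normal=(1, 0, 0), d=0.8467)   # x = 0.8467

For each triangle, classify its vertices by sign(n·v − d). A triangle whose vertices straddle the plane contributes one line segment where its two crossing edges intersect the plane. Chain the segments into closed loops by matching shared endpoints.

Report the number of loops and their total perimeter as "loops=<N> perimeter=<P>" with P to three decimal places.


loops=2 perimeter=8.538

Straddling triangles (24 of 70):
  (v2,v6,v7) [++-] → (0.8467, 1.06172, 0.453844)–(0.8467, 0.828249, 0.4173)  len=0.2363
  (v2,v7,v3) [+-+] → (0.8467, 0.828249, 0.4173)–(0.8467, 0.828249, 0.292555)  len=0.1247
  (v3,v7,v8) [+--] → (0.8467, 0.828249, 0.292555)–(0.8467, 0.828249, -0.4173)  len=0.7099
  (v3,v8,v4) [+-+] → (0.8467, 0.828249, -0.4173)–(0.8467, 0.919743, -0.431622)  len=0.0926
  (v4,v8,v9) [+-+] → (0.8467, 0.919743, -0.431622)–(0.8467, 1.06172, -0.453844)  len=0.1437
  (v5,v10,v6) [+-+] → (0.8467, 2.1448, 0)–(0.8467, 1.79644, 0.518926)  len=0.6250
  (v6,v10,v11) [+--] → (0.8467, 1.79644, 0.518926)–(0.8467, 1.69146, 0.6753)  len=0.1883
  (v6,v11,v7) [+--] → (0.8467, 1.69146, 0.6753)–(0.8467, 1.06172, 0.453844)  len=0.6675
  (v8,v13,v9) [--+] → (0.8467, 1.49024, -0.604532)–(0.8467, 1.06172, -0.453844)  len=0.4542
  (v9,v13,v14) [+--] → (0.8467, 1.49024, -0.604532)–(0.8467, 1.69146, -0.6753)  len=0.2133
  (v9,v14,v5) [+-+] → (0.8467, 1.69146, -0.6753)–(0.8467, 1.98171, -0.242931)  len=0.5208
  (v5,v14,v10) [+--] → (0.8467, 1.98171, -0.242931)–(0.8467, 2.1448, 0)  len=0.2926
  (v25,v30,v26) [-+-] → (0.8467, -2.1448, 0)–(0.8467, -1.98171, 0.242931)  len=0.2926
  (v26,v30,v31) [-++] → (0.8467, -1.98171, 0.242931)–(0.8467, -1.69146, 0.6753)  len=0.5208
  (v26,v31,v27) [-+-] → (0.8467, -1.69146, 0.6753)–(0.8467, -1.49024, 0.604532)  len=0.2133
  (v27,v31,v32) [-+-] → (0.8467, -1.49024, 0.604532)–(0.8467, -1.06172, 0.453844)  len=0.4542
  (v29,v33,v34) [--+] → (0.8467, -1.06172, -0.453844)–(0.8467, -1.69146, -0.6753)  len=0.6675
  (v29,v34,v25) [-+-] → (0.8467, -1.69146, -0.6753)–(0.8467, -1.79644, -0.518926)  len=0.1883
  (v25,v34,v30) [-++] → (0.8467, -1.79644, -0.518926)–(0.8467, -2.1448, 0)  len=0.6250
  (v31,v1,v32) [++-] → (0.8467, -0.919743, 0.431622)–(0.8467, -1.06172, 0.453844)  len=0.1437
  (v32,v1,v2) [-++] → (0.8467, -0.919743, 0.431622)–(0.8467, -0.828249, 0.4173)  len=0.0926
  (v32,v2,v33) [-+-] → (0.8467, -0.828249, 0.4173)–(0.8467, -0.828249, -0.292555)  len=0.7099
  (v33,v2,v3) [-++] → (0.8467, -0.828249, -0.292555)–(0.8467, -0.828249, -0.4173)  len=0.1247
  (v33,v3,v34) [-++] → (0.8467, -0.828249, -0.4173)–(0.8467, -1.06172, -0.453844)  len=0.2363

Chained into 2 loop(s):
  loop 1: 12 segments, perimeter = 4.2690
  loop 2: 12 segments, perimeter = 4.2690
Total perimeter = 8.538


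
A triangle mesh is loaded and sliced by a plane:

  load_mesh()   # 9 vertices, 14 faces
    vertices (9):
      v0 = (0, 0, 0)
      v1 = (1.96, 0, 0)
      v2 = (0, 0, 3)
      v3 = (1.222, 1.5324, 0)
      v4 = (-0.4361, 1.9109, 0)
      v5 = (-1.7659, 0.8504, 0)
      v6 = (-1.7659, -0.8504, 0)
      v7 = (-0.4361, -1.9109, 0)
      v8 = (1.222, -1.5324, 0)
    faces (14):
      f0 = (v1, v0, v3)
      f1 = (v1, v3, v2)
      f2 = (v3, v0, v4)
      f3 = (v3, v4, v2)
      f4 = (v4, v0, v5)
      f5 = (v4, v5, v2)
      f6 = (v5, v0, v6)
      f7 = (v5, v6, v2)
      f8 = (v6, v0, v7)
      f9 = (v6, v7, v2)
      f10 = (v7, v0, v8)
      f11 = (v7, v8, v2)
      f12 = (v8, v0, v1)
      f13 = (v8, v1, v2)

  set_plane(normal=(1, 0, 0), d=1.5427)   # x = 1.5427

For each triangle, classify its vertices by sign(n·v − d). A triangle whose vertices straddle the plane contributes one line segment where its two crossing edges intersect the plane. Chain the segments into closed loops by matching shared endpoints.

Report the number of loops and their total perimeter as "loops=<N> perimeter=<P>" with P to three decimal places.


Straddling triangles (4 of 14):
  (v1,v0,v3) [+--] → (1.5427, 0, 0)–(1.5427, 0.866491, 0)  len=0.8665
  (v1,v3,v2) [+--] → (1.5427, 0.866491, 0)–(1.5427, 0, 0.638724)  len=1.0765
  (v8,v0,v1) [--+] → (1.5427, 0, 0)–(1.5427, -0.866491, 0)  len=0.8665
  (v8,v1,v2) [-+-] → (1.5427, -0.866491, 0)–(1.5427, 0, 0.638724)  len=1.0765

Chained into 1 loop(s):
  loop 1: 4 segments, perimeter = 3.8859
Total perimeter = 3.886

loops=1 perimeter=3.886


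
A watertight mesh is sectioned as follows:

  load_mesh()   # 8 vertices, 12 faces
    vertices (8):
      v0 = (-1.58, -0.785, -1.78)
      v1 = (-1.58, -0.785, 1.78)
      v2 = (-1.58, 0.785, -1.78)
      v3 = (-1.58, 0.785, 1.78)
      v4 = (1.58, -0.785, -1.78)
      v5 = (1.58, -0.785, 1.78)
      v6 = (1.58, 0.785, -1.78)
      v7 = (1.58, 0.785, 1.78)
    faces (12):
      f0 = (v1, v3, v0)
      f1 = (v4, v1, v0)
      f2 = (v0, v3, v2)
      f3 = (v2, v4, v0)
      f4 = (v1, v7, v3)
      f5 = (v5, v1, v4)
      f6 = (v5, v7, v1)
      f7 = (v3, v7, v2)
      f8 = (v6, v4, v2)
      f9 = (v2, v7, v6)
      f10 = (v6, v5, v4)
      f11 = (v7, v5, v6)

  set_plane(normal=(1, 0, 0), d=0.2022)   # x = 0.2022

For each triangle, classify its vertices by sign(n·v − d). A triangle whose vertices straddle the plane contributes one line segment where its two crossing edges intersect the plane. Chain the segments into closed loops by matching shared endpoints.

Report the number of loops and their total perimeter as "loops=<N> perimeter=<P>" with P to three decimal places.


loops=1 perimeter=10.260

Straddling triangles (8 of 12):
  (v4,v1,v0) [+--] → (0.2022, -0.785, -0.227795)–(0.2022, -0.785, -1.78)  len=1.5522
  (v2,v4,v0) [-+-] → (0.2022, -0.10046, -1.78)–(0.2022, -0.785, -1.78)  len=0.6845
  (v1,v7,v3) [-+-] → (0.2022, 0.10046, 1.78)–(0.2022, 0.785, 1.78)  len=0.6845
  (v5,v1,v4) [+-+] → (0.2022, -0.785, 1.78)–(0.2022, -0.785, -0.227795)  len=2.0078
  (v5,v7,v1) [++-] → (0.2022, 0.10046, 1.78)–(0.2022, -0.785, 1.78)  len=0.8855
  (v3,v7,v2) [-+-] → (0.2022, 0.785, 1.78)–(0.2022, 0.785, 0.227795)  len=1.5522
  (v6,v4,v2) [++-] → (0.2022, -0.10046, -1.78)–(0.2022, 0.785, -1.78)  len=0.8855
  (v2,v7,v6) [-++] → (0.2022, 0.785, 0.227795)–(0.2022, 0.785, -1.78)  len=2.0078

Chained into 1 loop(s):
  loop 1: 8 segments, perimeter = 10.2600
Total perimeter = 10.260


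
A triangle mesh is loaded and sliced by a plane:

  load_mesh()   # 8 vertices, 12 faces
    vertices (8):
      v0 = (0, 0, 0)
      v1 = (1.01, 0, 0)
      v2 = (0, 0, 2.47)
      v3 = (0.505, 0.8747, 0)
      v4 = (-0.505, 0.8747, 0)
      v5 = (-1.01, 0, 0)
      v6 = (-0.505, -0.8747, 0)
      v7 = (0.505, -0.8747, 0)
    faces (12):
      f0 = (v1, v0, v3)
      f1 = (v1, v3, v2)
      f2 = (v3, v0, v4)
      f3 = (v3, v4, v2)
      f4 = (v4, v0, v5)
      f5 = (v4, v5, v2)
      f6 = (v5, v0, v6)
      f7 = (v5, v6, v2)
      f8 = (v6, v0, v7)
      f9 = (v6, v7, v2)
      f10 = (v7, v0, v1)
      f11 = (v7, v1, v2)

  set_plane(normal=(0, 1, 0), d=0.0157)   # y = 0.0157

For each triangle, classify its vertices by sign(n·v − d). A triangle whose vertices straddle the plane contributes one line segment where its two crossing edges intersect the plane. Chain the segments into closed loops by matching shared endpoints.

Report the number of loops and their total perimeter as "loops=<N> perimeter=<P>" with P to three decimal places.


Straddling triangles (6 of 12):
  (v1,v0,v3) [--+] → (0.00906425, 0.0157, 0)–(1.00094, 0.0157, 0)  len=0.9919
  (v1,v3,v2) [-+-] → (1.00094, 0.0157, 0)–(0.00906425, 0.0157, 2.42567)  len=2.6206
  (v3,v0,v4) [+-+] → (0.00906425, 0.0157, 0)–(-0.00906425, 0.0157, 0)  len=0.0181
  (v3,v4,v2) [++-] → (-0.00906425, 0.0157, 2.42567)–(0.00906425, 0.0157, 2.42567)  len=0.0181
  (v4,v0,v5) [+--] → (-0.00906425, 0.0157, 0)–(-1.00094, 0.0157, 0)  len=0.9919
  (v4,v5,v2) [+--] → (-1.00094, 0.0157, 0)–(-0.00906425, 0.0157, 2.42567)  len=2.6206

Chained into 1 loop(s):
  loop 1: 6 segments, perimeter = 7.2612
Total perimeter = 7.261

loops=1 perimeter=7.261


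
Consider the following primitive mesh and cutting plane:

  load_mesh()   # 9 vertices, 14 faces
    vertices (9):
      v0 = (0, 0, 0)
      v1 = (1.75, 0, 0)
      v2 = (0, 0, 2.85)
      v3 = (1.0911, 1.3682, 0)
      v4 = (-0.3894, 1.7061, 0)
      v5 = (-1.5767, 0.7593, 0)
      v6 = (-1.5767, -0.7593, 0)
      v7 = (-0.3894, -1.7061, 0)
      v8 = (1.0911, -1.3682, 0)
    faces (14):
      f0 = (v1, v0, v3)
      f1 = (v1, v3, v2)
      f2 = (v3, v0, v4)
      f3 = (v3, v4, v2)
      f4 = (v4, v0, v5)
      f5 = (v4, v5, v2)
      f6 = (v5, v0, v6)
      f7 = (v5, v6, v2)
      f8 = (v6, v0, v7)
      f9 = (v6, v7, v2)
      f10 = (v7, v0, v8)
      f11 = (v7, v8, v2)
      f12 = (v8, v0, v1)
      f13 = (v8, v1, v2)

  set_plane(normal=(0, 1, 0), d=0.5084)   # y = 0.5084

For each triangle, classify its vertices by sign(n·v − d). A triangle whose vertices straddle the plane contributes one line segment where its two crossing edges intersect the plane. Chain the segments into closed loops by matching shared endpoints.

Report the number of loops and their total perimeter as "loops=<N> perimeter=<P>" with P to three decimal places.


loops=1 perimeter=8.238

Straddling triangles (8 of 14):
  (v1,v0,v3) [--+] → (0.405434, 0.5084, 0)–(1.50516, 0.5084, 0)  len=1.0997
  (v1,v3,v2) [-+-] → (1.50516, 0.5084, 0)–(0.405434, 0.5084, 1.79099)  len=2.1017
  (v3,v0,v4) [+-+] → (0.405434, 0.5084, 0)–(-0.116037, 0.5084, 0)  len=0.5215
  (v3,v4,v2) [++-] → (-0.116037, 0.5084, 2.00073)–(0.405434, 0.5084, 1.79099)  len=0.5621
  (v4,v0,v5) [+-+] → (-0.116037, 0.5084, 0)–(-1.0557, 0.5084, 0)  len=0.9397
  (v4,v5,v2) [++-] → (-1.0557, 0.5084, 0.941742)–(-0.116037, 0.5084, 2.00073)  len=1.4158
  (v5,v0,v6) [+--] → (-1.0557, 0.5084, 0)–(-1.5767, 0.5084, 0)  len=0.5210
  (v5,v6,v2) [+--] → (-1.5767, 0.5084, 0)–(-1.0557, 0.5084, 0.941742)  len=1.0763

Chained into 1 loop(s):
  loop 1: 8 segments, perimeter = 8.2376
Total perimeter = 8.238


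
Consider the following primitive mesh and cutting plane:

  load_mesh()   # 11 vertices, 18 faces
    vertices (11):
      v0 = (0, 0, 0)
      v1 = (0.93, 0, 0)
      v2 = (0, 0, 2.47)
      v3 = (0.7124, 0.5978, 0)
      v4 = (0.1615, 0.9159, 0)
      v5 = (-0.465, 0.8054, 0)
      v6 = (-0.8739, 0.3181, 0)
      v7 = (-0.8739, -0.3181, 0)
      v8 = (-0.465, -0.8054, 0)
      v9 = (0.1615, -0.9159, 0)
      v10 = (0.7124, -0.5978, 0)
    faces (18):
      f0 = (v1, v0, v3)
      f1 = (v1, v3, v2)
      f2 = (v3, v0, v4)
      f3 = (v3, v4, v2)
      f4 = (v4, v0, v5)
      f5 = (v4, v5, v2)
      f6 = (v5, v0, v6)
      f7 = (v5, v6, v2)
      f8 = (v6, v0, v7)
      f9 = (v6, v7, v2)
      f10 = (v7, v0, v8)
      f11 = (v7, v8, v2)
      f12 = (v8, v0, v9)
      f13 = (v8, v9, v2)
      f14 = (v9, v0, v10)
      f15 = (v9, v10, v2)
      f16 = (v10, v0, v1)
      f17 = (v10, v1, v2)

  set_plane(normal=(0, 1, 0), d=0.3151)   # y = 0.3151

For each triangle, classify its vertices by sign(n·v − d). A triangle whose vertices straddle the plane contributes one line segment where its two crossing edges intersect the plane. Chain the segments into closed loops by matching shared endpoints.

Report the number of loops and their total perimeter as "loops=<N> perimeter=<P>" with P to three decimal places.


Straddling triangles (10 of 18):
  (v1,v0,v3) [--+] → (0.375506, 0.3151, 0)–(0.815303, 0.3151, 0)  len=0.4398
  (v1,v3,v2) [-+-] → (0.815303, 0.3151, 0)–(0.375506, 0.3151, 1.16806)  len=1.2481
  (v3,v0,v4) [+-+] → (0.375506, 0.3151, 0)–(0.0555614, 0.3151, 0)  len=0.3199
  (v3,v4,v2) [++-] → (0.0555614, 0.3151, 1.62024)–(0.375506, 0.3151, 1.16806)  len=0.5539
  (v4,v0,v5) [+-+] → (0.0555614, 0.3151, 0)–(-0.181924, 0.3151, 0)  len=0.2375
  (v4,v5,v2) [++-] → (-0.181924, 0.3151, 1.50365)–(0.0555614, 0.3151, 1.62024)  len=0.2646
  (v5,v0,v6) [+-+] → (-0.181924, 0.3151, 0)–(-0.865658, 0.3151, 0)  len=0.6837
  (v5,v6,v2) [++-] → (-0.865658, 0.3151, 0.0232946)–(-0.181924, 0.3151, 1.50365)  len=1.6306
  (v6,v0,v7) [+--] → (-0.865658, 0.3151, 0)–(-0.8739, 0.3151, 0)  len=0.0082
  (v6,v7,v2) [+--] → (-0.8739, 0.3151, 0)–(-0.865658, 0.3151, 0.0232946)  len=0.0247

Chained into 1 loop(s):
  loop 1: 10 segments, perimeter = 5.4111
Total perimeter = 5.411

loops=1 perimeter=5.411


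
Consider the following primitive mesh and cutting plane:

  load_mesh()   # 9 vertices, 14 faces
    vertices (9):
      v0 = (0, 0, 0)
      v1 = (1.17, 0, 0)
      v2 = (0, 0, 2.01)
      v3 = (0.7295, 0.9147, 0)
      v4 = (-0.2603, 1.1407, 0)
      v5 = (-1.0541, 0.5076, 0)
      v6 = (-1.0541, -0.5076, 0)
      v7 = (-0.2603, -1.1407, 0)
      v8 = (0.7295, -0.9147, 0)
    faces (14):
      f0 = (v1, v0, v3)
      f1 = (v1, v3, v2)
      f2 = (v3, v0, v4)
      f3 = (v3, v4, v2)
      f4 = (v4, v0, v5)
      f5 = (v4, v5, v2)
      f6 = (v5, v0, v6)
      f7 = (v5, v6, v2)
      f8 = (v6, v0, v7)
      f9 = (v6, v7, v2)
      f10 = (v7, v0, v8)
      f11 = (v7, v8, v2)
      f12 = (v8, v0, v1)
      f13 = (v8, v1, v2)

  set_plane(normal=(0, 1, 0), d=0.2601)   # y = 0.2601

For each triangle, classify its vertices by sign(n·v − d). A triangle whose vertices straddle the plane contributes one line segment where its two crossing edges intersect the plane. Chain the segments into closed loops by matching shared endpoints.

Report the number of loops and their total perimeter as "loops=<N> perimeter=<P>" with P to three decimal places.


Straddling triangles (8 of 14):
  (v1,v0,v3) [--+] → (0.207437, 0.2601, 0)–(1.04474, 0.2601, 0)  len=0.8373
  (v1,v3,v2) [-+-] → (1.04474, 0.2601, 0)–(0.207437, 0.2601, 1.43845)  len=1.6644
  (v3,v0,v4) [+-+] → (0.207437, 0.2601, 0)–(-0.0593531, 0.2601, 0)  len=0.2668
  (v3,v4,v2) [++-] → (-0.0593531, 0.2601, 1.55168)–(0.207437, 0.2601, 1.43845)  len=0.2898
  (v4,v0,v5) [+-+] → (-0.0593531, 0.2601, 0)–(-0.540133, 0.2601, 0)  len=0.4808
  (v4,v5,v2) [++-] → (-0.540133, 0.2601, 0.980053)–(-0.0593531, 0.2601, 1.55168)  len=0.7469
  (v5,v0,v6) [+--] → (-0.540133, 0.2601, 0)–(-1.0541, 0.2601, 0)  len=0.5140
  (v5,v6,v2) [+--] → (-1.0541, 0.2601, 0)–(-0.540133, 0.2601, 0.980053)  len=1.1066

Chained into 1 loop(s):
  loop 1: 8 segments, perimeter = 5.9066
Total perimeter = 5.907

loops=1 perimeter=5.907


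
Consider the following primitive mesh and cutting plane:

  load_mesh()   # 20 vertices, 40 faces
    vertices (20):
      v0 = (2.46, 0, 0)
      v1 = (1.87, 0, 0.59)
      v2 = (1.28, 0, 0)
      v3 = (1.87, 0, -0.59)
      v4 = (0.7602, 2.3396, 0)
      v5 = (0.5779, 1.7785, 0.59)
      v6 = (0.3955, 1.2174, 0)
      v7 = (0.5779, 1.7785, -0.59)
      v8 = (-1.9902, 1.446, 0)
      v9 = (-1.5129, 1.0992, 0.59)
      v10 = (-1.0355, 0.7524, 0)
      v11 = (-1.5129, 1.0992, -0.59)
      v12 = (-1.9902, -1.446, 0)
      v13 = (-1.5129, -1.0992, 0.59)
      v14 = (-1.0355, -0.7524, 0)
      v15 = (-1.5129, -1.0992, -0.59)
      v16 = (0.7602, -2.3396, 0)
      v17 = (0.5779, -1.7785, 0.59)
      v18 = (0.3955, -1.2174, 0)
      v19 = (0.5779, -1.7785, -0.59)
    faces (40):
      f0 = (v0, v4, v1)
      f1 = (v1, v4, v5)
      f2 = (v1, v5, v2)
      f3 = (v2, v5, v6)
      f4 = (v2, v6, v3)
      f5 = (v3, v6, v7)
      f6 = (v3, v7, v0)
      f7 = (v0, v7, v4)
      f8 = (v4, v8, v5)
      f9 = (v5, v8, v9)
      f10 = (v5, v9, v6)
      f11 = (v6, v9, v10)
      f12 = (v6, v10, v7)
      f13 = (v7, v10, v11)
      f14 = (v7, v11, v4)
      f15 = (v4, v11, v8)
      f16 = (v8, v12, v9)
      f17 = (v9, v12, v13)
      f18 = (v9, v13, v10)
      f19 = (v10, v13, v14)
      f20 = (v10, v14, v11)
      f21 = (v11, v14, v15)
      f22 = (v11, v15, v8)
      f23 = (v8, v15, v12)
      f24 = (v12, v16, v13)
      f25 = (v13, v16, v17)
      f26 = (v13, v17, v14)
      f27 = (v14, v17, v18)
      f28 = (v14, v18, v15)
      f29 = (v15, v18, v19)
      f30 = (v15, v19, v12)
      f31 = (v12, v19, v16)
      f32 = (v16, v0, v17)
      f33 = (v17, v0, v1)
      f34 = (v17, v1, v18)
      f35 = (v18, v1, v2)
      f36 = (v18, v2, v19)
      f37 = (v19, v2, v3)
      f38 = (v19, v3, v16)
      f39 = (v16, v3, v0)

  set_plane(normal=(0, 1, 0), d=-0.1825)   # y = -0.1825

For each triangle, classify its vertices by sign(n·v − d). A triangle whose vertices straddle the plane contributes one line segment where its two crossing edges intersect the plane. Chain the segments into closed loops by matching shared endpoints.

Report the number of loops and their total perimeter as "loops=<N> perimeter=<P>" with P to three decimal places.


Straddling triangles (16 of 40):
  (v8,v12,v9) [+-+] → (-1.9902, -0.1825, 0)–(-1.75326, -0.1825, 0.292891)  len=0.3767
  (v9,v12,v13) [+--] → (-1.75326, -0.1825, 0.292891)–(-1.5129, -0.1825, 0.59)  len=0.3822
  (v9,v13,v10) [+-+] → (-1.5129, -0.1825, 0.59)–(-1.27655, -0.1825, 0.2979)  len=0.3757
  (v10,v13,v14) [+--] → (-1.27655, -0.1825, 0.2979)–(-1.0355, -0.1825, 0)  len=0.3832
  (v10,v14,v11) [+-+] → (-1.0355, -0.1825, 0)–(-1.18244, -0.1825, -0.181595)  len=0.2336
  (v11,v14,v15) [+--] → (-1.18244, -0.1825, -0.181595)–(-1.5129, -0.1825, -0.59)  len=0.5254
  (v11,v15,v8) [+-+] → (-1.5129, -0.1825, -0.59)–(-1.68481, -0.1825, -0.377501)  len=0.2733
  (v8,v15,v12) [+--] → (-1.68481, -0.1825, -0.377501)–(-1.9902, -0.1825, 0)  len=0.4856
  (v16,v0,v17) [-+-] → (2.32741, -0.1825, 0)–(2.26687, -0.1825, 0.0605426)  len=0.0856
  (v17,v0,v1) [-++] → (2.26687, -0.1825, 0.0605426)–(1.73741, -0.1825, 0.59)  len=0.7488
  (v17,v1,v18) [-+-] → (1.73741, -0.1825, 0.59)–(1.64896, -0.1825, 0.501553)  len=0.1251
  (v18,v1,v2) [-++] → (1.64896, -0.1825, 0.501553)–(1.1474, -0.1825, 0)  len=0.7093
  (v18,v2,v19) [-+-] → (1.1474, -0.1825, 0)–(1.20795, -0.1825, -0.0605426)  len=0.0856
  (v19,v2,v3) [-++] → (1.20795, -0.1825, -0.0605426)–(1.73741, -0.1825, -0.59)  len=0.7488
  (v19,v3,v16) [-+-] → (1.73741, -0.1825, -0.59)–(1.78343, -0.1825, -0.543977)  len=0.0651
  (v16,v3,v0) [-++] → (1.78343, -0.1825, -0.543977)–(2.32741, -0.1825, 0)  len=0.7693

Chained into 2 loop(s):
  loop 1: 8 segments, perimeter = 3.0357
  loop 2: 8 segments, perimeter = 3.3375
Total perimeter = 6.373

loops=2 perimeter=6.373


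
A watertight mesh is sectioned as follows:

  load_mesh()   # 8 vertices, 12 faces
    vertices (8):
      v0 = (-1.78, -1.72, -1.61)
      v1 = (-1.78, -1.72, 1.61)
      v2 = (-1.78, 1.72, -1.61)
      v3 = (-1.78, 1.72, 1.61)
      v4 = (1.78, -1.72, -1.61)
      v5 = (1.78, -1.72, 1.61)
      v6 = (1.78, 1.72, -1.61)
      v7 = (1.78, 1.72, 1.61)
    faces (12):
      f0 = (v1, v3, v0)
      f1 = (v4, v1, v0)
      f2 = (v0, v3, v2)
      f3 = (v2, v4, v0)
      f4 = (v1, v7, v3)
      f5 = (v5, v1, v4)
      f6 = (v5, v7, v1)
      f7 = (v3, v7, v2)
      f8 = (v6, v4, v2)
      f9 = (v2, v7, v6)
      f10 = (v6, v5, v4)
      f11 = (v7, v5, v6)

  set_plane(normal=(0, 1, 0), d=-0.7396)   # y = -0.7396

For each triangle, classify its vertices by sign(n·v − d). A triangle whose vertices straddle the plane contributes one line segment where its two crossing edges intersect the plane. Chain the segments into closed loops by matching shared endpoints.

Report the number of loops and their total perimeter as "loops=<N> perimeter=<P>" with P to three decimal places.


Straddling triangles (8 of 12):
  (v1,v3,v0) [-+-] → (-1.78, -0.7396, 1.61)–(-1.78, -0.7396, -0.6923)  len=2.3023
  (v0,v3,v2) [-++] → (-1.78, -0.7396, -0.6923)–(-1.78, -0.7396, -1.61)  len=0.9177
  (v2,v4,v0) [+--] → (0.7654, -0.7396, -1.61)–(-1.78, -0.7396, -1.61)  len=2.5454
  (v1,v7,v3) [-++] → (-0.7654, -0.7396, 1.61)–(-1.78, -0.7396, 1.61)  len=1.0146
  (v5,v7,v1) [-+-] → (1.78, -0.7396, 1.61)–(-0.7654, -0.7396, 1.61)  len=2.5454
  (v6,v4,v2) [+-+] → (1.78, -0.7396, -1.61)–(0.7654, -0.7396, -1.61)  len=1.0146
  (v6,v5,v4) [+--] → (1.78, -0.7396, 0.6923)–(1.78, -0.7396, -1.61)  len=2.3023
  (v7,v5,v6) [+-+] → (1.78, -0.7396, 1.61)–(1.78, -0.7396, 0.6923)  len=0.9177

Chained into 1 loop(s):
  loop 1: 8 segments, perimeter = 13.5600
Total perimeter = 13.560

loops=1 perimeter=13.560


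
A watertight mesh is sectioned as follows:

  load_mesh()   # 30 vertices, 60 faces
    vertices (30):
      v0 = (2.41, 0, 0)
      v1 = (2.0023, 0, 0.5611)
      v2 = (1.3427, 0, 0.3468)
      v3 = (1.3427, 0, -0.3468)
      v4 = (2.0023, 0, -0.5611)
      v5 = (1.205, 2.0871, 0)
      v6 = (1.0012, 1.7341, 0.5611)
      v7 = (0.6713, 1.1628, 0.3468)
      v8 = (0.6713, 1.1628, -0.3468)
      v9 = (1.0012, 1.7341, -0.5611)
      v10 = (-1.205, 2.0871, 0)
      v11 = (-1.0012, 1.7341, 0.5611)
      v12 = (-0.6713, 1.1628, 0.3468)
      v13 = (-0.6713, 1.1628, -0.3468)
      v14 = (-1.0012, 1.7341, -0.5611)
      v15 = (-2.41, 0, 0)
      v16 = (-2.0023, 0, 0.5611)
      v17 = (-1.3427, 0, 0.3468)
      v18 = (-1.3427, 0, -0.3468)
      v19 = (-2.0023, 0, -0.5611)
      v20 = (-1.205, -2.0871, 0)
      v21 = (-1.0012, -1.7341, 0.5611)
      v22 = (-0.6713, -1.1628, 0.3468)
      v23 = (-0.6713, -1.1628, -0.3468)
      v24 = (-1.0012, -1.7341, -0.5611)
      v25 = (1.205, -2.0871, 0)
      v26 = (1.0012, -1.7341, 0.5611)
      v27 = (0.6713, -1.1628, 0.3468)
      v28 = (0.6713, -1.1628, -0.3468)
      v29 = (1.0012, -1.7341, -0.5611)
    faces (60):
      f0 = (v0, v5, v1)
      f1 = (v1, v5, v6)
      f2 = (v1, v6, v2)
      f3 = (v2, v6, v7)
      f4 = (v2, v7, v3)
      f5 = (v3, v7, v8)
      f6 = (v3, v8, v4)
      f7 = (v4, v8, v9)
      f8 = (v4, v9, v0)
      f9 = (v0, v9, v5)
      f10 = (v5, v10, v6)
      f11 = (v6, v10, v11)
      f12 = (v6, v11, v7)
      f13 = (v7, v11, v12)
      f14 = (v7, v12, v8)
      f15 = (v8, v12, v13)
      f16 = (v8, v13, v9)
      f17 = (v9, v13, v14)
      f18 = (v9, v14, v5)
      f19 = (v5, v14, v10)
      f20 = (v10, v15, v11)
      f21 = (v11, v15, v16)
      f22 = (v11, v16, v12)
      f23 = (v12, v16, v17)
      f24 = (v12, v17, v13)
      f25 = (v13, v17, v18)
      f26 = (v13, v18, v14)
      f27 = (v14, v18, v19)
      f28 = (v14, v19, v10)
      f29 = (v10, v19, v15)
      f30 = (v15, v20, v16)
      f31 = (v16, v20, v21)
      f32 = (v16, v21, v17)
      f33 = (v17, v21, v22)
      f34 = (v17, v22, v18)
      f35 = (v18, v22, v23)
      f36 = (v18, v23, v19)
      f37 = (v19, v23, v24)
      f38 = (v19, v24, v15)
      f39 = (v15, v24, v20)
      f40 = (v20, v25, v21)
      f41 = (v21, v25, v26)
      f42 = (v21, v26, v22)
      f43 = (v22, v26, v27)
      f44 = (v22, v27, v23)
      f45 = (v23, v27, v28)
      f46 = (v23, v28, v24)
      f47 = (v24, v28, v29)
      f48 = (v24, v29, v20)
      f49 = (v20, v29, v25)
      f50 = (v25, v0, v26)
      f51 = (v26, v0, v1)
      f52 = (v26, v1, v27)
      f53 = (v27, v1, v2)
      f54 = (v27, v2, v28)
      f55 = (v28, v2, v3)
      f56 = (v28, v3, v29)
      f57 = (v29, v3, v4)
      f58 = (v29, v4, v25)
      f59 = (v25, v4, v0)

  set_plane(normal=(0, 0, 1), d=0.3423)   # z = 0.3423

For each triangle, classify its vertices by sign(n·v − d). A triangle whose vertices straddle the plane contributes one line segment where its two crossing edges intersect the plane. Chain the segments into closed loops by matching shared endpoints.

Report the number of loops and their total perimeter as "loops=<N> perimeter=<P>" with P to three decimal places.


Straddling triangles (24 of 60):
  (v0,v5,v1) [--+] → (1.69139, 0.813861, 0.3423)–(2.16128, 0, 0.3423)  len=0.9398
  (v1,v5,v6) [+-+] → (1.69139, 0.813861, 0.3423)–(1.08067, 1.87175, 0.3423)  len=1.2215
  (v2,v7,v3) [++-] → (0.675656, 1.15526, 0.3423)–(1.3427, 0, 0.3423)  len=1.3340
  (v3,v7,v8) [-+-] → (0.675656, 1.15526, 0.3423)–(0.6713, 1.1628, 0.3423)  len=0.0087
  (v5,v10,v6) [--+] → (0.140896, 1.87175, 0.3423)–(1.08067, 1.87175, 0.3423)  len=0.9398
  (v6,v10,v11) [+-+] → (0.140896, 1.87175, 0.3423)–(-1.08067, 1.87175, 0.3423)  len=1.2216
  (v7,v12,v8) [++-] → (-0.662589, 1.1628, 0.3423)–(0.6713, 1.1628, 0.3423)  len=1.3339
  (v8,v12,v13) [-+-] → (-0.662589, 1.1628, 0.3423)–(-0.6713, 1.1628, 0.3423)  len=0.0087
  (v10,v15,v11) [--+] → (-1.55056, 1.05789, 0.3423)–(-1.08067, 1.87175, 0.3423)  len=0.9398
  (v11,v15,v16) [+-+] → (-1.55056, 1.05789, 0.3423)–(-2.16128, 0, 0.3423)  len=1.2215
  (v12,v17,v13) [++-] → (-1.33834, 0.00754412, 0.3423)–(-0.6713, 1.1628, 0.3423)  len=1.3340
  (v13,v17,v18) [-+-] → (-1.33834, 0.00754412, 0.3423)–(-1.3427, 0, 0.3423)  len=0.0087
  (v15,v20,v16) [--+] → (-1.69139, -0.813861, 0.3423)–(-2.16128, 0, 0.3423)  len=0.9398
  (v16,v20,v21) [+-+] → (-1.69139, -0.813861, 0.3423)–(-1.08067, -1.87175, 0.3423)  len=1.2215
  (v17,v22,v18) [++-] → (-0.675656, -1.15526, 0.3423)–(-1.3427, 0, 0.3423)  len=1.3340
  (v18,v22,v23) [-+-] → (-0.675656, -1.15526, 0.3423)–(-0.6713, -1.1628, 0.3423)  len=0.0087
  (v20,v25,v21) [--+] → (-0.140896, -1.87175, 0.3423)–(-1.08067, -1.87175, 0.3423)  len=0.9398
  (v21,v25,v26) [+-+] → (-0.140896, -1.87175, 0.3423)–(1.08067, -1.87175, 0.3423)  len=1.2216
  (v22,v27,v23) [++-] → (0.662589, -1.1628, 0.3423)–(-0.6713, -1.1628, 0.3423)  len=1.3339
  (v23,v27,v28) [-+-] → (0.662589, -1.1628, 0.3423)–(0.6713, -1.1628, 0.3423)  len=0.0087
  (v25,v0,v26) [--+] → (1.55056, -1.05789, 0.3423)–(1.08067, -1.87175, 0.3423)  len=0.9398
  (v26,v0,v1) [+-+] → (1.55056, -1.05789, 0.3423)–(2.16128, 0, 0.3423)  len=1.2215
  (v27,v2,v28) [++-] → (1.33834, -0.00754412, 0.3423)–(0.6713, -1.1628, 0.3423)  len=1.3340
  (v28,v2,v3) [-+-] → (1.33834, -0.00754412, 0.3423)–(1.3427, 0, 0.3423)  len=0.0087

Chained into 2 loop(s):
  loop 1: 12 segments, perimeter = 12.9678
  loop 2: 12 segments, perimeter = 8.0561
Total perimeter = 21.024

loops=2 perimeter=21.024


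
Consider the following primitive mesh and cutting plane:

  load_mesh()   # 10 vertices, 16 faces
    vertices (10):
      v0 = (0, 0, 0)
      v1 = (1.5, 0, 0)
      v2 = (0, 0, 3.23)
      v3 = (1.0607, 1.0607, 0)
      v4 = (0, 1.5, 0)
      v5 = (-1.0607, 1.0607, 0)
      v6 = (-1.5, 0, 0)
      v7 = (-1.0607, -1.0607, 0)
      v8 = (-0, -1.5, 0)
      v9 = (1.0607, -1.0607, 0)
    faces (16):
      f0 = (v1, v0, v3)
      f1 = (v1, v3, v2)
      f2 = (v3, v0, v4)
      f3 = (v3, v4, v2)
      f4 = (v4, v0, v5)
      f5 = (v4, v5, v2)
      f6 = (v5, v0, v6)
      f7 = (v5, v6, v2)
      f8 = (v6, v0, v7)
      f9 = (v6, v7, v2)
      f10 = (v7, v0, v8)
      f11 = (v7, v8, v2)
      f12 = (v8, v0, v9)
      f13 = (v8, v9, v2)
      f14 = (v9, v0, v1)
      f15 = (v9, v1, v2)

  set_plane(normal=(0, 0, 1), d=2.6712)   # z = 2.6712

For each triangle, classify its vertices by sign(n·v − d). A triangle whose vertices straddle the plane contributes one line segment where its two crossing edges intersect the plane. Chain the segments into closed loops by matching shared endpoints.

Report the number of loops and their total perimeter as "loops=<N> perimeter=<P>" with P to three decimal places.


loops=1 perimeter=1.589

Straddling triangles (8 of 16):
  (v1,v3,v2) [--+] → (0.183504, 0.183504, 2.6712)–(0.259505, 0, 2.6712)  len=0.1986
  (v3,v4,v2) [--+] → (0, 0.259505, 2.6712)–(0.183504, 0.183504, 2.6712)  len=0.1986
  (v4,v5,v2) [--+] → (-0.183504, 0.183504, 2.6712)–(0, 0.259505, 2.6712)  len=0.1986
  (v5,v6,v2) [--+] → (-0.259505, 0, 2.6712)–(-0.183504, 0.183504, 2.6712)  len=0.1986
  (v6,v7,v2) [--+] → (-0.183504, -0.183504, 2.6712)–(-0.259505, 0, 2.6712)  len=0.1986
  (v7,v8,v2) [--+] → (0, -0.259505, 2.6712)–(-0.183504, -0.183504, 2.6712)  len=0.1986
  (v8,v9,v2) [--+] → (0.183504, -0.183504, 2.6712)–(0, -0.259505, 2.6712)  len=0.1986
  (v9,v1,v2) [--+] → (0.259505, 0, 2.6712)–(0.183504, -0.183504, 2.6712)  len=0.1986

Chained into 1 loop(s):
  loop 1: 8 segments, perimeter = 1.5890
Total perimeter = 1.589


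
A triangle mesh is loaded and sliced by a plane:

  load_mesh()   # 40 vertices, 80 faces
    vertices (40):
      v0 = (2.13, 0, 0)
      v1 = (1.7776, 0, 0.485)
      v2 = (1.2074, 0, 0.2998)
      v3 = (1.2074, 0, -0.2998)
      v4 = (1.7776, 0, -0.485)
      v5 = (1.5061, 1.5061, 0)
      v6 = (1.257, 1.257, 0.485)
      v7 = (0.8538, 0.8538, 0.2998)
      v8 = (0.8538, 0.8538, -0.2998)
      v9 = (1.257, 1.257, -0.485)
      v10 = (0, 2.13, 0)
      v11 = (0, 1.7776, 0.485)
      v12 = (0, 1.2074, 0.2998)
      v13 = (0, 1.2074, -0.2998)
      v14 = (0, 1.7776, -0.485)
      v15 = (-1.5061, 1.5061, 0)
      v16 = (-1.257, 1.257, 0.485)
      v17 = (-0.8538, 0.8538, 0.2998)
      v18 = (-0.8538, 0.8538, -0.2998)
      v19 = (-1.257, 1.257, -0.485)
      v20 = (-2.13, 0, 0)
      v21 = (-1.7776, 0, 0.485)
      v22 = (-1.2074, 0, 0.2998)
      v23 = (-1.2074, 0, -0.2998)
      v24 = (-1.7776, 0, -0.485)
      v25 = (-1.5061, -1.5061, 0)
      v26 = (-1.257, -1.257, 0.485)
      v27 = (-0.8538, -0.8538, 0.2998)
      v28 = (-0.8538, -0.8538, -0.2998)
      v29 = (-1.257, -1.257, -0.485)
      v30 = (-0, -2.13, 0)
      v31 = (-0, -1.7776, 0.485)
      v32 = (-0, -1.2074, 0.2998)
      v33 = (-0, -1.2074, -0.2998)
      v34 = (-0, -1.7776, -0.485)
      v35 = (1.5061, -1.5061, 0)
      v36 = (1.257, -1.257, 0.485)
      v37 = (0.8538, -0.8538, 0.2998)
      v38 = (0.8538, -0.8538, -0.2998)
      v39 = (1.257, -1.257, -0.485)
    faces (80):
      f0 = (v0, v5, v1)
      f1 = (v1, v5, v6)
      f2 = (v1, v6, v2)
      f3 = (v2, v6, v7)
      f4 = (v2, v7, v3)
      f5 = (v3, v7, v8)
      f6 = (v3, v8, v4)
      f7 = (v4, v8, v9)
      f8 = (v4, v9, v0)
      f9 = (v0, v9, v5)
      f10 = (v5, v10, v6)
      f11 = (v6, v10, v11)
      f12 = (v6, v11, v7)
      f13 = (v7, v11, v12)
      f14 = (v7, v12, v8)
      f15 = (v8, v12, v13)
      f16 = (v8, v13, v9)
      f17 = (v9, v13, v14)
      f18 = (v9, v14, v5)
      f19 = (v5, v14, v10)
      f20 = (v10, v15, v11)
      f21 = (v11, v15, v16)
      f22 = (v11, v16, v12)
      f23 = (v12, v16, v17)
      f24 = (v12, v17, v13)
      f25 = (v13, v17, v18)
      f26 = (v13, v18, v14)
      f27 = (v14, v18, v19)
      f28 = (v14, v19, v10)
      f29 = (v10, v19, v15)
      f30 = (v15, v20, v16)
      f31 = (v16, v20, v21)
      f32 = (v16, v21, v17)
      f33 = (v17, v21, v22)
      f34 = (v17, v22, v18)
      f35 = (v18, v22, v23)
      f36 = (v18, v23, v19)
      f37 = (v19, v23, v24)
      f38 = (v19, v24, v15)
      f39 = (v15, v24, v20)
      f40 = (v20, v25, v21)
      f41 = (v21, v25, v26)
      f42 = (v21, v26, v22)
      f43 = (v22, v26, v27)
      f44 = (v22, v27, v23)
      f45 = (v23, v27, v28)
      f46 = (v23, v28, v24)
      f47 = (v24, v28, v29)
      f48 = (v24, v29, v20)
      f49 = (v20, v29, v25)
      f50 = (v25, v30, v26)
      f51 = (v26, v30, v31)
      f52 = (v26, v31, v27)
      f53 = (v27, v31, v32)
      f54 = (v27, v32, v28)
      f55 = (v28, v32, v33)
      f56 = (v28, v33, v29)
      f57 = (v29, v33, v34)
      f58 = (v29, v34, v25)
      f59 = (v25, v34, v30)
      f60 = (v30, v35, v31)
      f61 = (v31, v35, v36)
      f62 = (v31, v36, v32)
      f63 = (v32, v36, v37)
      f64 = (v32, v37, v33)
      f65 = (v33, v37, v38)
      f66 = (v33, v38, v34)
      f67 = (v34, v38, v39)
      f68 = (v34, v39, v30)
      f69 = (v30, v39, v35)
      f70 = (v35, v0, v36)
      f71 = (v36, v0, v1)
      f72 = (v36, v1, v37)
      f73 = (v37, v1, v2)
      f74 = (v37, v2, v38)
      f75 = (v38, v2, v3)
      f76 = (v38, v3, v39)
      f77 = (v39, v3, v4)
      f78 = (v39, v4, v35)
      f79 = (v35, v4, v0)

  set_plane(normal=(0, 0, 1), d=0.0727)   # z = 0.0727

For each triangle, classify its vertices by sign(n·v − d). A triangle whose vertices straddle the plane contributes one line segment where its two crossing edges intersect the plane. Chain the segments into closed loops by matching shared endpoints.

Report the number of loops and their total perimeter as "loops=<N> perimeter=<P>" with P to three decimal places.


loops=2 perimeter=20.111

Straddling triangles (32 of 80):
  (v0,v5,v1) [--+] → (1.5468, 1.28034, 0.0727)–(2.07718, 0, 0.0727)  len=1.3858
  (v1,v5,v6) [+-+] → (1.5468, 1.28034, 0.0727)–(1.46876, 1.46876, 0.0727)  len=0.2039
  (v2,v7,v3) [++-] → (0.987727, 0.530421, 0.0727)–(1.2074, 0, 0.0727)  len=0.5741
  (v3,v7,v8) [-+-] → (0.987727, 0.530421, 0.0727)–(0.8538, 0.8538, 0.0727)  len=0.3500
  (v5,v10,v6) [--+] → (0.18842, 1.99914, 0.0727)–(1.46876, 1.46876, 0.0727)  len=1.3858
  (v6,v10,v11) [+-+] → (0.18842, 1.99914, 0.0727)–(0, 2.07718, 0.0727)  len=0.2039
  (v7,v12,v8) [++-] → (0.323379, 1.07347, 0.0727)–(0.8538, 0.8538, 0.0727)  len=0.5741
  (v8,v12,v13) [-+-] → (0.323379, 1.07347, 0.0727)–(0, 1.2074, 0.0727)  len=0.3500
  (v10,v15,v11) [--+] → (-1.28034, 1.5468, 0.0727)–(0, 2.07718, 0.0727)  len=1.3858
  (v11,v15,v16) [+-+] → (-1.28034, 1.5468, 0.0727)–(-1.46876, 1.46876, 0.0727)  len=0.2039
  (v12,v17,v13) [++-] → (-0.530421, 0.987727, 0.0727)–(0, 1.2074, 0.0727)  len=0.5741
  (v13,v17,v18) [-+-] → (-0.530421, 0.987727, 0.0727)–(-0.8538, 0.8538, 0.0727)  len=0.3500
  (v15,v20,v16) [--+] → (-1.99914, 0.18842, 0.0727)–(-1.46876, 1.46876, 0.0727)  len=1.3858
  (v16,v20,v21) [+-+] → (-1.99914, 0.18842, 0.0727)–(-2.07718, 0, 0.0727)  len=0.2039
  (v17,v22,v18) [++-] → (-1.07347, 0.323379, 0.0727)–(-0.8538, 0.8538, 0.0727)  len=0.5741
  (v18,v22,v23) [-+-] → (-1.07347, 0.323379, 0.0727)–(-1.2074, 0, 0.0727)  len=0.3500
  (v20,v25,v21) [--+] → (-1.5468, -1.28034, 0.0727)–(-2.07718, 0, 0.0727)  len=1.3858
  (v21,v25,v26) [+-+] → (-1.5468, -1.28034, 0.0727)–(-1.46876, -1.46876, 0.0727)  len=0.2039
  (v22,v27,v23) [++-] → (-0.987727, -0.530421, 0.0727)–(-1.2074, 0, 0.0727)  len=0.5741
  (v23,v27,v28) [-+-] → (-0.987727, -0.530421, 0.0727)–(-0.8538, -0.8538, 0.0727)  len=0.3500
  (v25,v30,v26) [--+] → (-0.18842, -1.99914, 0.0727)–(-1.46876, -1.46876, 0.0727)  len=1.3858
  (v26,v30,v31) [+-+] → (-0.18842, -1.99914, 0.0727)–(0, -2.07718, 0.0727)  len=0.2039
  (v27,v32,v28) [++-] → (-0.323379, -1.07347, 0.0727)–(-0.8538, -0.8538, 0.0727)  len=0.5741
  (v28,v32,v33) [-+-] → (-0.323379, -1.07347, 0.0727)–(0, -1.2074, 0.0727)  len=0.3500
  (v30,v35,v31) [--+] → (1.28034, -1.5468, 0.0727)–(0, -2.07718, 0.0727)  len=1.3858
  (v31,v35,v36) [+-+] → (1.28034, -1.5468, 0.0727)–(1.46876, -1.46876, 0.0727)  len=0.2039
  (v32,v37,v33) [++-] → (0.530421, -0.987727, 0.0727)–(0, -1.2074, 0.0727)  len=0.5741
  (v33,v37,v38) [-+-] → (0.530421, -0.987727, 0.0727)–(0.8538, -0.8538, 0.0727)  len=0.3500
  (v35,v0,v36) [--+] → (1.99914, -0.18842, 0.0727)–(1.46876, -1.46876, 0.0727)  len=1.3858
  (v36,v0,v1) [+-+] → (1.99914, -0.18842, 0.0727)–(2.07718, 0, 0.0727)  len=0.2039
  (v37,v2,v38) [++-] → (1.07347, -0.323379, 0.0727)–(0.8538, -0.8538, 0.0727)  len=0.5741
  (v38,v2,v3) [-+-] → (1.07347, -0.323379, 0.0727)–(1.2074, 0, 0.0727)  len=0.3500

Chained into 2 loop(s):
  loop 1: 16 segments, perimeter = 12.7183
  loop 2: 16 segments, perimeter = 7.3930
Total perimeter = 20.111
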